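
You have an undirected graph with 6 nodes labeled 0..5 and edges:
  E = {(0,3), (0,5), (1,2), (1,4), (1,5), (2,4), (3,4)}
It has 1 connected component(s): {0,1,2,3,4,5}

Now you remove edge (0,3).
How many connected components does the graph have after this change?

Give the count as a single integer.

Initial component count: 1
Remove (0,3): not a bridge. Count unchanged: 1.
  After removal, components: {0,1,2,3,4,5}
New component count: 1

Answer: 1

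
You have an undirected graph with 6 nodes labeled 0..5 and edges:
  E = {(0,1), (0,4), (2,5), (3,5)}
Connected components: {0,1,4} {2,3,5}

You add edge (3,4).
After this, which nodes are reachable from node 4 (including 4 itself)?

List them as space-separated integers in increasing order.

Answer: 0 1 2 3 4 5

Derivation:
Before: nodes reachable from 4: {0,1,4}
Adding (3,4): merges 4's component with another. Reachability grows.
After: nodes reachable from 4: {0,1,2,3,4,5}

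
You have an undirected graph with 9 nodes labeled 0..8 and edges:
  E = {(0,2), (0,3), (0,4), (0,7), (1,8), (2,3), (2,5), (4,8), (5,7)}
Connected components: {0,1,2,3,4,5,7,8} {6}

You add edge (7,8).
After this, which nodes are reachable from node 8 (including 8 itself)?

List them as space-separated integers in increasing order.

Before: nodes reachable from 8: {0,1,2,3,4,5,7,8}
Adding (7,8): both endpoints already in same component. Reachability from 8 unchanged.
After: nodes reachable from 8: {0,1,2,3,4,5,7,8}

Answer: 0 1 2 3 4 5 7 8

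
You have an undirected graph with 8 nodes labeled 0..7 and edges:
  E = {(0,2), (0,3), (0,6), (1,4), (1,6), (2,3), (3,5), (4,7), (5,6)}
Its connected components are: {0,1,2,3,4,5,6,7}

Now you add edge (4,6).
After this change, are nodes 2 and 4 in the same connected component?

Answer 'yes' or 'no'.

Initial components: {0,1,2,3,4,5,6,7}
Adding edge (4,6): both already in same component {0,1,2,3,4,5,6,7}. No change.
New components: {0,1,2,3,4,5,6,7}
Are 2 and 4 in the same component? yes

Answer: yes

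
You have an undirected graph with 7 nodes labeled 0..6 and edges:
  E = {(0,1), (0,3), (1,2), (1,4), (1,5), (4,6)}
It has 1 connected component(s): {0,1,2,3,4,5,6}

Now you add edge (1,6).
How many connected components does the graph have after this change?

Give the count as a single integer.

Initial component count: 1
Add (1,6): endpoints already in same component. Count unchanged: 1.
New component count: 1

Answer: 1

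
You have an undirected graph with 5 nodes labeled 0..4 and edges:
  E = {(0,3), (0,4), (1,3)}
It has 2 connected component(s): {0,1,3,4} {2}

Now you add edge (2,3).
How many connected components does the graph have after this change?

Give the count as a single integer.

Answer: 1

Derivation:
Initial component count: 2
Add (2,3): merges two components. Count decreases: 2 -> 1.
New component count: 1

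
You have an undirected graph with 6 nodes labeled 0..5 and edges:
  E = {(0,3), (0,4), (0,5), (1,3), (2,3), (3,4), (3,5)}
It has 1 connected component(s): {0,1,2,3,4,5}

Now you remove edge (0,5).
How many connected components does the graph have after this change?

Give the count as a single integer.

Initial component count: 1
Remove (0,5): not a bridge. Count unchanged: 1.
  After removal, components: {0,1,2,3,4,5}
New component count: 1

Answer: 1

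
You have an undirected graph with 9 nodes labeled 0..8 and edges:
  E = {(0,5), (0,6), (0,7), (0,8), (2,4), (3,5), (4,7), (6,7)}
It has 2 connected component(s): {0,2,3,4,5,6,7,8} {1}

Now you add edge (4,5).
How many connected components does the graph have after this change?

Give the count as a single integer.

Answer: 2

Derivation:
Initial component count: 2
Add (4,5): endpoints already in same component. Count unchanged: 2.
New component count: 2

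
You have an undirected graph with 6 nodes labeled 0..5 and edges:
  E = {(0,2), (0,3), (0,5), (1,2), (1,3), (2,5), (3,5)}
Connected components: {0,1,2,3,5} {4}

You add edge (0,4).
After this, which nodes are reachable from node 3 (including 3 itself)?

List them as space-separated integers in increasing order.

Before: nodes reachable from 3: {0,1,2,3,5}
Adding (0,4): merges 3's component with another. Reachability grows.
After: nodes reachable from 3: {0,1,2,3,4,5}

Answer: 0 1 2 3 4 5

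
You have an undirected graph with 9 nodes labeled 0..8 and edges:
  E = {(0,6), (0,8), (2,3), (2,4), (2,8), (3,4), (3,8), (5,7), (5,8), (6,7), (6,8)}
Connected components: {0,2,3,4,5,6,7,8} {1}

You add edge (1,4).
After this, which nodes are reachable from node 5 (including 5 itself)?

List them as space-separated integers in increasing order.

Before: nodes reachable from 5: {0,2,3,4,5,6,7,8}
Adding (1,4): merges 5's component with another. Reachability grows.
After: nodes reachable from 5: {0,1,2,3,4,5,6,7,8}

Answer: 0 1 2 3 4 5 6 7 8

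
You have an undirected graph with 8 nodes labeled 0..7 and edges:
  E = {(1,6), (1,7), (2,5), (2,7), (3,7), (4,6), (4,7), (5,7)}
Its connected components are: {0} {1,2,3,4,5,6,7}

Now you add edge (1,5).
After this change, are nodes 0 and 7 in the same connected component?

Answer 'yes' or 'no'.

Initial components: {0} {1,2,3,4,5,6,7}
Adding edge (1,5): both already in same component {1,2,3,4,5,6,7}. No change.
New components: {0} {1,2,3,4,5,6,7}
Are 0 and 7 in the same component? no

Answer: no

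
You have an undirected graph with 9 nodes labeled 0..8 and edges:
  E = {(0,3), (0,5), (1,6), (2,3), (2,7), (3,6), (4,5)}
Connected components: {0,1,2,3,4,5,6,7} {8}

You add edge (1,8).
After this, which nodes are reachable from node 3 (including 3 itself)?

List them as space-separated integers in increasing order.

Answer: 0 1 2 3 4 5 6 7 8

Derivation:
Before: nodes reachable from 3: {0,1,2,3,4,5,6,7}
Adding (1,8): merges 3's component with another. Reachability grows.
After: nodes reachable from 3: {0,1,2,3,4,5,6,7,8}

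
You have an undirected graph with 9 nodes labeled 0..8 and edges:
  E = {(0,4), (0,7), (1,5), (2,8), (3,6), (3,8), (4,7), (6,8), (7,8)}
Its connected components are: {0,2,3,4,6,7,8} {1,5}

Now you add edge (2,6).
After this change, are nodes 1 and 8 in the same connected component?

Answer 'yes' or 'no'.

Initial components: {0,2,3,4,6,7,8} {1,5}
Adding edge (2,6): both already in same component {0,2,3,4,6,7,8}. No change.
New components: {0,2,3,4,6,7,8} {1,5}
Are 1 and 8 in the same component? no

Answer: no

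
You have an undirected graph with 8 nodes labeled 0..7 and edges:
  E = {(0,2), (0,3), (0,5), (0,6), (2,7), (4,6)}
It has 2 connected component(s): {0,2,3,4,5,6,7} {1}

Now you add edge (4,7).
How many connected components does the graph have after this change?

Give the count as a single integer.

Answer: 2

Derivation:
Initial component count: 2
Add (4,7): endpoints already in same component. Count unchanged: 2.
New component count: 2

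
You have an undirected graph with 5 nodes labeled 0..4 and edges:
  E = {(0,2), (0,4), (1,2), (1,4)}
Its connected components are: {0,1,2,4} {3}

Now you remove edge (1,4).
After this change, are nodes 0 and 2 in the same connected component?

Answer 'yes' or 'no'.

Initial components: {0,1,2,4} {3}
Removing edge (1,4): not a bridge — component count unchanged at 2.
New components: {0,1,2,4} {3}
Are 0 and 2 in the same component? yes

Answer: yes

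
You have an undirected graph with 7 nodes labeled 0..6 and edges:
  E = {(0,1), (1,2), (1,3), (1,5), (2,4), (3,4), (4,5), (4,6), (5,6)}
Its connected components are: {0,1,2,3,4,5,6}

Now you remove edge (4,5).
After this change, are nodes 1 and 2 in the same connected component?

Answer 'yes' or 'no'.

Initial components: {0,1,2,3,4,5,6}
Removing edge (4,5): not a bridge — component count unchanged at 1.
New components: {0,1,2,3,4,5,6}
Are 1 and 2 in the same component? yes

Answer: yes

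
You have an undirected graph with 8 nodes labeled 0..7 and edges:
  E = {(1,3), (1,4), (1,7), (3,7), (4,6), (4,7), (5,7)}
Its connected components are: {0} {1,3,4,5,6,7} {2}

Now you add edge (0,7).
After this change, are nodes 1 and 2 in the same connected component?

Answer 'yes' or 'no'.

Initial components: {0} {1,3,4,5,6,7} {2}
Adding edge (0,7): merges {0} and {1,3,4,5,6,7}.
New components: {0,1,3,4,5,6,7} {2}
Are 1 and 2 in the same component? no

Answer: no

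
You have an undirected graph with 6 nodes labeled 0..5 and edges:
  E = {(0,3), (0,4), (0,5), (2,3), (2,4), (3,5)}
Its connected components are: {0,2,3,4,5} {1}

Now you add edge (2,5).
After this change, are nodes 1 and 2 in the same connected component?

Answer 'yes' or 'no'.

Initial components: {0,2,3,4,5} {1}
Adding edge (2,5): both already in same component {0,2,3,4,5}. No change.
New components: {0,2,3,4,5} {1}
Are 1 and 2 in the same component? no

Answer: no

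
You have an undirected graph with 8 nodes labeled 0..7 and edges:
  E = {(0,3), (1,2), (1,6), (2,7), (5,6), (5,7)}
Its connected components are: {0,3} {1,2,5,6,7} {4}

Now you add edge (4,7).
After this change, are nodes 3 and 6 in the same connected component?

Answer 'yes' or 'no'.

Answer: no

Derivation:
Initial components: {0,3} {1,2,5,6,7} {4}
Adding edge (4,7): merges {4} and {1,2,5,6,7}.
New components: {0,3} {1,2,4,5,6,7}
Are 3 and 6 in the same component? no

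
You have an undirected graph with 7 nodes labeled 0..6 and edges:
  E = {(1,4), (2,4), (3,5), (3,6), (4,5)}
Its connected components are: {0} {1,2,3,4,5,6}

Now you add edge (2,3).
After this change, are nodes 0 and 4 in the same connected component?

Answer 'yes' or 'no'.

Answer: no

Derivation:
Initial components: {0} {1,2,3,4,5,6}
Adding edge (2,3): both already in same component {1,2,3,4,5,6}. No change.
New components: {0} {1,2,3,4,5,6}
Are 0 and 4 in the same component? no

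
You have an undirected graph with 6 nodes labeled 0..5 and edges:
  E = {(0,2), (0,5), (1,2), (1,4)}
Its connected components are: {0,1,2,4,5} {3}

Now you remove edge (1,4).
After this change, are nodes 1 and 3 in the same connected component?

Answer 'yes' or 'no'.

Initial components: {0,1,2,4,5} {3}
Removing edge (1,4): it was a bridge — component count 2 -> 3.
New components: {0,1,2,5} {3} {4}
Are 1 and 3 in the same component? no

Answer: no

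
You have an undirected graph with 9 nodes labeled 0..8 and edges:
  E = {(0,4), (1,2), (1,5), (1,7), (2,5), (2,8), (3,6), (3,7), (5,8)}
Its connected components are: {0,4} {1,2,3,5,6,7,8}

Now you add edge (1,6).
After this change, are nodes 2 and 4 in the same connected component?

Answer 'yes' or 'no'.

Answer: no

Derivation:
Initial components: {0,4} {1,2,3,5,6,7,8}
Adding edge (1,6): both already in same component {1,2,3,5,6,7,8}. No change.
New components: {0,4} {1,2,3,5,6,7,8}
Are 2 and 4 in the same component? no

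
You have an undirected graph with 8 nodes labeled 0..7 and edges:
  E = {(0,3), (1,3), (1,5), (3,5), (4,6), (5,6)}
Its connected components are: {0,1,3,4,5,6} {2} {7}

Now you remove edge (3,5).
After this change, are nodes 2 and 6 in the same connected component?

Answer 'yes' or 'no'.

Initial components: {0,1,3,4,5,6} {2} {7}
Removing edge (3,5): not a bridge — component count unchanged at 3.
New components: {0,1,3,4,5,6} {2} {7}
Are 2 and 6 in the same component? no

Answer: no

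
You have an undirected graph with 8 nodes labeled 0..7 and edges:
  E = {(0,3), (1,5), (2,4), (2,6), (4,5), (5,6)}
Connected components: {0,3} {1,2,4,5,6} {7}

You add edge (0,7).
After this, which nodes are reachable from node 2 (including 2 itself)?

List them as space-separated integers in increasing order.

Before: nodes reachable from 2: {1,2,4,5,6}
Adding (0,7): merges two components, but neither contains 2. Reachability from 2 unchanged.
After: nodes reachable from 2: {1,2,4,5,6}

Answer: 1 2 4 5 6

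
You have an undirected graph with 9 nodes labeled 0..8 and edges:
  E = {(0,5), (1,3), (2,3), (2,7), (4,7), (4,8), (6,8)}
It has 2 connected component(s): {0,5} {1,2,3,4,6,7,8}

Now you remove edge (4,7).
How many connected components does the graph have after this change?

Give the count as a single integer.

Initial component count: 2
Remove (4,7): it was a bridge. Count increases: 2 -> 3.
  After removal, components: {0,5} {1,2,3,7} {4,6,8}
New component count: 3

Answer: 3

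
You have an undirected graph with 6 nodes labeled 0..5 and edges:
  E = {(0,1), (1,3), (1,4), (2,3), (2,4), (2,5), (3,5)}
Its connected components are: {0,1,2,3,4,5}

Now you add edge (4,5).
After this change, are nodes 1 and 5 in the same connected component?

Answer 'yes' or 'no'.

Answer: yes

Derivation:
Initial components: {0,1,2,3,4,5}
Adding edge (4,5): both already in same component {0,1,2,3,4,5}. No change.
New components: {0,1,2,3,4,5}
Are 1 and 5 in the same component? yes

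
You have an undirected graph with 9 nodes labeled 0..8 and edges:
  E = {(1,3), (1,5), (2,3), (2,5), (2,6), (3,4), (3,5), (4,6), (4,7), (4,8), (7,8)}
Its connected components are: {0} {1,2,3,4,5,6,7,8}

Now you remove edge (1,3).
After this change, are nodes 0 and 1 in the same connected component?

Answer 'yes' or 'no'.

Answer: no

Derivation:
Initial components: {0} {1,2,3,4,5,6,7,8}
Removing edge (1,3): not a bridge — component count unchanged at 2.
New components: {0} {1,2,3,4,5,6,7,8}
Are 0 and 1 in the same component? no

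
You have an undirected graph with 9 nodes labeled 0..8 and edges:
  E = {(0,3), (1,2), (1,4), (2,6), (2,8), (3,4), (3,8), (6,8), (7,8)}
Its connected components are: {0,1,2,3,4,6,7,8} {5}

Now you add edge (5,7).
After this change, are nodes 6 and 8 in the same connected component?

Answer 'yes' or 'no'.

Initial components: {0,1,2,3,4,6,7,8} {5}
Adding edge (5,7): merges {5} and {0,1,2,3,4,6,7,8}.
New components: {0,1,2,3,4,5,6,7,8}
Are 6 and 8 in the same component? yes

Answer: yes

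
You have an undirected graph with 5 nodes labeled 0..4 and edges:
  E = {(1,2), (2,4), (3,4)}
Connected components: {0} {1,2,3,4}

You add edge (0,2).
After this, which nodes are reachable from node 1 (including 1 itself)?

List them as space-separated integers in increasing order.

Answer: 0 1 2 3 4

Derivation:
Before: nodes reachable from 1: {1,2,3,4}
Adding (0,2): merges 1's component with another. Reachability grows.
After: nodes reachable from 1: {0,1,2,3,4}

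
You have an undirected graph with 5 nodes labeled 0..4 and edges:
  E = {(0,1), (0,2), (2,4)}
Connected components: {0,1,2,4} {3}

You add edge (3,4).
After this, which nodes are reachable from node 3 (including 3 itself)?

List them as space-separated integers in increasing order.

Answer: 0 1 2 3 4

Derivation:
Before: nodes reachable from 3: {3}
Adding (3,4): merges 3's component with another. Reachability grows.
After: nodes reachable from 3: {0,1,2,3,4}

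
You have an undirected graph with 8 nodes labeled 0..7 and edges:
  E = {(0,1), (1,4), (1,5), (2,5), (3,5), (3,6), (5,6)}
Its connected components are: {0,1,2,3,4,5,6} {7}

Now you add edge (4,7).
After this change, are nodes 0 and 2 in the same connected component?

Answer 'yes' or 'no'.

Initial components: {0,1,2,3,4,5,6} {7}
Adding edge (4,7): merges {0,1,2,3,4,5,6} and {7}.
New components: {0,1,2,3,4,5,6,7}
Are 0 and 2 in the same component? yes

Answer: yes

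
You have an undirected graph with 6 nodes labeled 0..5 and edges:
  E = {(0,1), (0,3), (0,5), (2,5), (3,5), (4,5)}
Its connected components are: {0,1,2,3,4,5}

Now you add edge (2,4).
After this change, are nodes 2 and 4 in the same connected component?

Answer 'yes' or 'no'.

Answer: yes

Derivation:
Initial components: {0,1,2,3,4,5}
Adding edge (2,4): both already in same component {0,1,2,3,4,5}. No change.
New components: {0,1,2,3,4,5}
Are 2 and 4 in the same component? yes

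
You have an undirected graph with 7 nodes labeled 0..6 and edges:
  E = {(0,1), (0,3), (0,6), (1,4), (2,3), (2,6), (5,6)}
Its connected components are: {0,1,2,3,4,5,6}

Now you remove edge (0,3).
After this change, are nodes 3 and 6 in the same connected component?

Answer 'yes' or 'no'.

Answer: yes

Derivation:
Initial components: {0,1,2,3,4,5,6}
Removing edge (0,3): not a bridge — component count unchanged at 1.
New components: {0,1,2,3,4,5,6}
Are 3 and 6 in the same component? yes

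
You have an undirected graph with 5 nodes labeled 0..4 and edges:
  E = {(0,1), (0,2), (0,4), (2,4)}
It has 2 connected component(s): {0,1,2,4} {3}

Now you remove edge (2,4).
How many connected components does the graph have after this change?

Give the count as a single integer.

Answer: 2

Derivation:
Initial component count: 2
Remove (2,4): not a bridge. Count unchanged: 2.
  After removal, components: {0,1,2,4} {3}
New component count: 2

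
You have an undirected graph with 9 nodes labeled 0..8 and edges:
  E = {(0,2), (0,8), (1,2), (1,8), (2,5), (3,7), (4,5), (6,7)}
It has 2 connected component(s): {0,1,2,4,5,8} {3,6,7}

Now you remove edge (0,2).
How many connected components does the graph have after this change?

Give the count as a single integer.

Answer: 2

Derivation:
Initial component count: 2
Remove (0,2): not a bridge. Count unchanged: 2.
  After removal, components: {0,1,2,4,5,8} {3,6,7}
New component count: 2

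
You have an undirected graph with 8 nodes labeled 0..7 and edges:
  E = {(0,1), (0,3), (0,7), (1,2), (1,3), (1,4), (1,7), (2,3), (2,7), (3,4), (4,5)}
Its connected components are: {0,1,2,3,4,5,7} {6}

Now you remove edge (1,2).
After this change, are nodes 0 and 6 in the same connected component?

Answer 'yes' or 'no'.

Initial components: {0,1,2,3,4,5,7} {6}
Removing edge (1,2): not a bridge — component count unchanged at 2.
New components: {0,1,2,3,4,5,7} {6}
Are 0 and 6 in the same component? no

Answer: no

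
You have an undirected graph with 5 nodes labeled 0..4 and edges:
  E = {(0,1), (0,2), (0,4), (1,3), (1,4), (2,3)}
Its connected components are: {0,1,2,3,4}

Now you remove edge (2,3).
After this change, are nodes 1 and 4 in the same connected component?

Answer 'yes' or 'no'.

Answer: yes

Derivation:
Initial components: {0,1,2,3,4}
Removing edge (2,3): not a bridge — component count unchanged at 1.
New components: {0,1,2,3,4}
Are 1 and 4 in the same component? yes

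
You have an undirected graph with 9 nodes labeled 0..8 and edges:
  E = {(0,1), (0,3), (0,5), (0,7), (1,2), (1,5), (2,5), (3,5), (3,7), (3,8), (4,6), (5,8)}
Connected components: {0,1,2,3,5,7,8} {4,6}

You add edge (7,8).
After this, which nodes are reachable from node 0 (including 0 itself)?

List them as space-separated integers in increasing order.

Before: nodes reachable from 0: {0,1,2,3,5,7,8}
Adding (7,8): both endpoints already in same component. Reachability from 0 unchanged.
After: nodes reachable from 0: {0,1,2,3,5,7,8}

Answer: 0 1 2 3 5 7 8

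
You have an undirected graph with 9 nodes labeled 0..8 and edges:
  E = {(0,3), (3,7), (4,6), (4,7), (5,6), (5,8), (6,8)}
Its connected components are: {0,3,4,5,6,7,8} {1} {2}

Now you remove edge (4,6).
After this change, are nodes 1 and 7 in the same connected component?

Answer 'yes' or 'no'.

Answer: no

Derivation:
Initial components: {0,3,4,5,6,7,8} {1} {2}
Removing edge (4,6): it was a bridge — component count 3 -> 4.
New components: {0,3,4,7} {1} {2} {5,6,8}
Are 1 and 7 in the same component? no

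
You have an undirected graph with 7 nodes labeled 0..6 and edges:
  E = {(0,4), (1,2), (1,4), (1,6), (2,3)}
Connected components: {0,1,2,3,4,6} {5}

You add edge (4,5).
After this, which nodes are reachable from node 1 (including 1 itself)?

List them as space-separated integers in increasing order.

Answer: 0 1 2 3 4 5 6

Derivation:
Before: nodes reachable from 1: {0,1,2,3,4,6}
Adding (4,5): merges 1's component with another. Reachability grows.
After: nodes reachable from 1: {0,1,2,3,4,5,6}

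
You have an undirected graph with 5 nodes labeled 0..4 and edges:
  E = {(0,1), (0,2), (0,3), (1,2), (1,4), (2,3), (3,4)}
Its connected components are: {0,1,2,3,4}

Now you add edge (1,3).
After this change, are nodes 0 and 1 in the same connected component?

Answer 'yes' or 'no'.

Initial components: {0,1,2,3,4}
Adding edge (1,3): both already in same component {0,1,2,3,4}. No change.
New components: {0,1,2,3,4}
Are 0 and 1 in the same component? yes

Answer: yes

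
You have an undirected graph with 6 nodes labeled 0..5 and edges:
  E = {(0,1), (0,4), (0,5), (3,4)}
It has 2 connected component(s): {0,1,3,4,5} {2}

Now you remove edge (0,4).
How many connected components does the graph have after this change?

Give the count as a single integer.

Initial component count: 2
Remove (0,4): it was a bridge. Count increases: 2 -> 3.
  After removal, components: {0,1,5} {2} {3,4}
New component count: 3

Answer: 3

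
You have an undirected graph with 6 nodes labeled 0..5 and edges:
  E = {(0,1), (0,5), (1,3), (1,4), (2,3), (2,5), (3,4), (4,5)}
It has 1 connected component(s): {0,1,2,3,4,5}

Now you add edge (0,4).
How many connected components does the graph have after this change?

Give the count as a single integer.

Answer: 1

Derivation:
Initial component count: 1
Add (0,4): endpoints already in same component. Count unchanged: 1.
New component count: 1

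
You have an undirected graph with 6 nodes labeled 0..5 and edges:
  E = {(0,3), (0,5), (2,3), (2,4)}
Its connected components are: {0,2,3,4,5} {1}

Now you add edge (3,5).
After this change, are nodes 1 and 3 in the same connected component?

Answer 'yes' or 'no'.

Initial components: {0,2,3,4,5} {1}
Adding edge (3,5): both already in same component {0,2,3,4,5}. No change.
New components: {0,2,3,4,5} {1}
Are 1 and 3 in the same component? no

Answer: no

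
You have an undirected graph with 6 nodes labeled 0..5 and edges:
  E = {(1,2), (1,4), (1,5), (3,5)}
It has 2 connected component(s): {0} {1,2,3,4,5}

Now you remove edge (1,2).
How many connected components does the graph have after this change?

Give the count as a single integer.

Initial component count: 2
Remove (1,2): it was a bridge. Count increases: 2 -> 3.
  After removal, components: {0} {1,3,4,5} {2}
New component count: 3

Answer: 3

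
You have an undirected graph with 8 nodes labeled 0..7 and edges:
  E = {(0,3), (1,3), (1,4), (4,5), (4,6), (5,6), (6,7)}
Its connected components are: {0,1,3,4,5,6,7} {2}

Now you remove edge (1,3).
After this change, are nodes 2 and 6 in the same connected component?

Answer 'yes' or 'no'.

Answer: no

Derivation:
Initial components: {0,1,3,4,5,6,7} {2}
Removing edge (1,3): it was a bridge — component count 2 -> 3.
New components: {0,3} {1,4,5,6,7} {2}
Are 2 and 6 in the same component? no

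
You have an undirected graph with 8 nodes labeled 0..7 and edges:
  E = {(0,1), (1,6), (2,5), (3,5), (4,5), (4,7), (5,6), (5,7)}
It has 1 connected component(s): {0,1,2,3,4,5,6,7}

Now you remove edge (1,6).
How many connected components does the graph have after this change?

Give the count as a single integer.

Initial component count: 1
Remove (1,6): it was a bridge. Count increases: 1 -> 2.
  After removal, components: {0,1} {2,3,4,5,6,7}
New component count: 2

Answer: 2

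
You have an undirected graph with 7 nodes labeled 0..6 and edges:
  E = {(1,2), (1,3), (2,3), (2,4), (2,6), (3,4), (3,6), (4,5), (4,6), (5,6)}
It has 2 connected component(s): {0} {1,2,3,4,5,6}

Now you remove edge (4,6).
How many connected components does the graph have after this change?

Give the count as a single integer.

Answer: 2

Derivation:
Initial component count: 2
Remove (4,6): not a bridge. Count unchanged: 2.
  After removal, components: {0} {1,2,3,4,5,6}
New component count: 2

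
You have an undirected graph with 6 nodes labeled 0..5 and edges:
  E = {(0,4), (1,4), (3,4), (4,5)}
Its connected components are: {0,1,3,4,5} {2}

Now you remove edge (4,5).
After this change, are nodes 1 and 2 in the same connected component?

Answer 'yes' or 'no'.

Answer: no

Derivation:
Initial components: {0,1,3,4,5} {2}
Removing edge (4,5): it was a bridge — component count 2 -> 3.
New components: {0,1,3,4} {2} {5}
Are 1 and 2 in the same component? no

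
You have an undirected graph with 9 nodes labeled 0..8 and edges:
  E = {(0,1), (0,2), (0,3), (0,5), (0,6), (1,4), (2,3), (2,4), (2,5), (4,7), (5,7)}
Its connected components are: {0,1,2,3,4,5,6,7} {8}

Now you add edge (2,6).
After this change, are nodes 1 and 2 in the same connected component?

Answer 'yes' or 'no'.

Answer: yes

Derivation:
Initial components: {0,1,2,3,4,5,6,7} {8}
Adding edge (2,6): both already in same component {0,1,2,3,4,5,6,7}. No change.
New components: {0,1,2,3,4,5,6,7} {8}
Are 1 and 2 in the same component? yes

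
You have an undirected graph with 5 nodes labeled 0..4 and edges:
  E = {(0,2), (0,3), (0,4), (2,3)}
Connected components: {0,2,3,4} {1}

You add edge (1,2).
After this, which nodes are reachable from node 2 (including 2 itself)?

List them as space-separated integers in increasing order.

Before: nodes reachable from 2: {0,2,3,4}
Adding (1,2): merges 2's component with another. Reachability grows.
After: nodes reachable from 2: {0,1,2,3,4}

Answer: 0 1 2 3 4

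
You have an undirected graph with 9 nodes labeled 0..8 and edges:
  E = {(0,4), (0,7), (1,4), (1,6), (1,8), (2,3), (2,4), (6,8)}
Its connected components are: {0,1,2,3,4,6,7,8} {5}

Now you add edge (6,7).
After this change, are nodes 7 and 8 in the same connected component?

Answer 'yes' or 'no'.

Initial components: {0,1,2,3,4,6,7,8} {5}
Adding edge (6,7): both already in same component {0,1,2,3,4,6,7,8}. No change.
New components: {0,1,2,3,4,6,7,8} {5}
Are 7 and 8 in the same component? yes

Answer: yes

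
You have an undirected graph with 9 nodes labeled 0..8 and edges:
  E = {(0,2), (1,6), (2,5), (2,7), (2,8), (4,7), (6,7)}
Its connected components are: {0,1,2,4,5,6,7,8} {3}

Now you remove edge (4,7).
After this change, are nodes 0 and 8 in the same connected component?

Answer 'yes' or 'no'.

Answer: yes

Derivation:
Initial components: {0,1,2,4,5,6,7,8} {3}
Removing edge (4,7): it was a bridge — component count 2 -> 3.
New components: {0,1,2,5,6,7,8} {3} {4}
Are 0 and 8 in the same component? yes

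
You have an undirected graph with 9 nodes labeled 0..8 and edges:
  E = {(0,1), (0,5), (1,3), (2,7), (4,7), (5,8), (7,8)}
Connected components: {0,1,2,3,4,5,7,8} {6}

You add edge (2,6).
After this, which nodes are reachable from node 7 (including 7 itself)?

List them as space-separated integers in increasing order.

Before: nodes reachable from 7: {0,1,2,3,4,5,7,8}
Adding (2,6): merges 7's component with another. Reachability grows.
After: nodes reachable from 7: {0,1,2,3,4,5,6,7,8}

Answer: 0 1 2 3 4 5 6 7 8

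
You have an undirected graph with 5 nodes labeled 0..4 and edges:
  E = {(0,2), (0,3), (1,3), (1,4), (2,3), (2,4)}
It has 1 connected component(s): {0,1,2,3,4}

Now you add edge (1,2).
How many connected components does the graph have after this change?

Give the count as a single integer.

Initial component count: 1
Add (1,2): endpoints already in same component. Count unchanged: 1.
New component count: 1

Answer: 1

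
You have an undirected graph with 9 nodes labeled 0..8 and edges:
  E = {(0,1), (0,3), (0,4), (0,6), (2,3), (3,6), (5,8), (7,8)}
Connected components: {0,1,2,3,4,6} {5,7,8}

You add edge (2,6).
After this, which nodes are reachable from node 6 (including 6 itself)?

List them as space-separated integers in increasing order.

Answer: 0 1 2 3 4 6

Derivation:
Before: nodes reachable from 6: {0,1,2,3,4,6}
Adding (2,6): both endpoints already in same component. Reachability from 6 unchanged.
After: nodes reachable from 6: {0,1,2,3,4,6}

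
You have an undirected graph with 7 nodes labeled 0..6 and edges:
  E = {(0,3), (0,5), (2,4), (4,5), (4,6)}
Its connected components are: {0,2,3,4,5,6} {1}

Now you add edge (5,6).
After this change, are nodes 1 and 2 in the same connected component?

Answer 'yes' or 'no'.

Answer: no

Derivation:
Initial components: {0,2,3,4,5,6} {1}
Adding edge (5,6): both already in same component {0,2,3,4,5,6}. No change.
New components: {0,2,3,4,5,6} {1}
Are 1 and 2 in the same component? no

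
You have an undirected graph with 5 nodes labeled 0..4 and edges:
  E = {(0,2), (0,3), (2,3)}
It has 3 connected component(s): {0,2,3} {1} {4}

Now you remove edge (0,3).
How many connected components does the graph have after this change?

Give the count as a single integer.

Initial component count: 3
Remove (0,3): not a bridge. Count unchanged: 3.
  After removal, components: {0,2,3} {1} {4}
New component count: 3

Answer: 3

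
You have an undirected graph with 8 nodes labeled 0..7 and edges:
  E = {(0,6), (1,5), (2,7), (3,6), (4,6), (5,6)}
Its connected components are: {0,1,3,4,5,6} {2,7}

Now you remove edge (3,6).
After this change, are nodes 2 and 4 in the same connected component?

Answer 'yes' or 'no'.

Answer: no

Derivation:
Initial components: {0,1,3,4,5,6} {2,7}
Removing edge (3,6): it was a bridge — component count 2 -> 3.
New components: {0,1,4,5,6} {2,7} {3}
Are 2 and 4 in the same component? no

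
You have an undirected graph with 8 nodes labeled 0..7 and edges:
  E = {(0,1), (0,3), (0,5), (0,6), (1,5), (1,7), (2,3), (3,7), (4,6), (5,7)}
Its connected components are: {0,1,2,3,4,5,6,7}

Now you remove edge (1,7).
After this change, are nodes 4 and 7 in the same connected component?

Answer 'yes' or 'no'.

Initial components: {0,1,2,3,4,5,6,7}
Removing edge (1,7): not a bridge — component count unchanged at 1.
New components: {0,1,2,3,4,5,6,7}
Are 4 and 7 in the same component? yes

Answer: yes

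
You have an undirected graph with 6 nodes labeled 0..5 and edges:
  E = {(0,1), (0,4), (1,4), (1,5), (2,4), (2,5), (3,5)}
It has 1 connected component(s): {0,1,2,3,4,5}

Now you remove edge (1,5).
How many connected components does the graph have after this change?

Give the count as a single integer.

Answer: 1

Derivation:
Initial component count: 1
Remove (1,5): not a bridge. Count unchanged: 1.
  After removal, components: {0,1,2,3,4,5}
New component count: 1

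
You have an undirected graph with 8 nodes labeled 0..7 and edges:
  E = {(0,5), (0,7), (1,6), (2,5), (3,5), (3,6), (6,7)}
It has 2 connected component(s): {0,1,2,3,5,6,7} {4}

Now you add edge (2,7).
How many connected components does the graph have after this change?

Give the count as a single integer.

Answer: 2

Derivation:
Initial component count: 2
Add (2,7): endpoints already in same component. Count unchanged: 2.
New component count: 2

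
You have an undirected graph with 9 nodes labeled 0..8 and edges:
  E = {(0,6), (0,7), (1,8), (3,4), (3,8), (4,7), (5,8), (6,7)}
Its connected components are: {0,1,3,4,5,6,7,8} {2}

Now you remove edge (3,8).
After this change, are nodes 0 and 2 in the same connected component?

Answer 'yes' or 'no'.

Initial components: {0,1,3,4,5,6,7,8} {2}
Removing edge (3,8): it was a bridge — component count 2 -> 3.
New components: {0,3,4,6,7} {1,5,8} {2}
Are 0 and 2 in the same component? no

Answer: no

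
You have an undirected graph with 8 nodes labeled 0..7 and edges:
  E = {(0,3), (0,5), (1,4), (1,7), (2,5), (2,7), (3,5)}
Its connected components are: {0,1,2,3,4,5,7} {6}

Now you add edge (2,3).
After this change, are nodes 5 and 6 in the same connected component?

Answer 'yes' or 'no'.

Initial components: {0,1,2,3,4,5,7} {6}
Adding edge (2,3): both already in same component {0,1,2,3,4,5,7}. No change.
New components: {0,1,2,3,4,5,7} {6}
Are 5 and 6 in the same component? no

Answer: no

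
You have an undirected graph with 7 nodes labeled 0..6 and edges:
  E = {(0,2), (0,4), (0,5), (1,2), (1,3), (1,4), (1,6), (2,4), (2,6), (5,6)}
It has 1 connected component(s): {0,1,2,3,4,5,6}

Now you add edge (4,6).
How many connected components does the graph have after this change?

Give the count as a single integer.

Initial component count: 1
Add (4,6): endpoints already in same component. Count unchanged: 1.
New component count: 1

Answer: 1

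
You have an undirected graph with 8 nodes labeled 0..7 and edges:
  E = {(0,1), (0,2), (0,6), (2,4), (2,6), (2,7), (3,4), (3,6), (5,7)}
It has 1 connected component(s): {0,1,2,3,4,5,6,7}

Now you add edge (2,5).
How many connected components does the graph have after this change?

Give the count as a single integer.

Answer: 1

Derivation:
Initial component count: 1
Add (2,5): endpoints already in same component. Count unchanged: 1.
New component count: 1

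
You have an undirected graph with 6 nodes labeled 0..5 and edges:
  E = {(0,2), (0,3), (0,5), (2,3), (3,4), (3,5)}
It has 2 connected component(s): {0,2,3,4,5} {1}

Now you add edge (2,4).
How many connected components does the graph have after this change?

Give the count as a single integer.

Answer: 2

Derivation:
Initial component count: 2
Add (2,4): endpoints already in same component. Count unchanged: 2.
New component count: 2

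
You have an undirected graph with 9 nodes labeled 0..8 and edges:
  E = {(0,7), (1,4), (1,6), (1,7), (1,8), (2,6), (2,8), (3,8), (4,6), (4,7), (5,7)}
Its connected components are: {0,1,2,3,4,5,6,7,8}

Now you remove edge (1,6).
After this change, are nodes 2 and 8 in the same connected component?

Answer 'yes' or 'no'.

Initial components: {0,1,2,3,4,5,6,7,8}
Removing edge (1,6): not a bridge — component count unchanged at 1.
New components: {0,1,2,3,4,5,6,7,8}
Are 2 and 8 in the same component? yes

Answer: yes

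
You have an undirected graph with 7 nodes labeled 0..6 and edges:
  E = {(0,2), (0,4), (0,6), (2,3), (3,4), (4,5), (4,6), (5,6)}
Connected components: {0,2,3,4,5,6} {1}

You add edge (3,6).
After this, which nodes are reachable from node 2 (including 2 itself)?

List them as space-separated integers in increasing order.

Before: nodes reachable from 2: {0,2,3,4,5,6}
Adding (3,6): both endpoints already in same component. Reachability from 2 unchanged.
After: nodes reachable from 2: {0,2,3,4,5,6}

Answer: 0 2 3 4 5 6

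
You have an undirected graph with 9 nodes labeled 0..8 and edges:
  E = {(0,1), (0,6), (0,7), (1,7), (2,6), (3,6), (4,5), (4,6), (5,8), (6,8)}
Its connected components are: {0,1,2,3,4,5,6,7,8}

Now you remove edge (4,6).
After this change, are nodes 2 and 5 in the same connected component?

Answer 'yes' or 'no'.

Answer: yes

Derivation:
Initial components: {0,1,2,3,4,5,6,7,8}
Removing edge (4,6): not a bridge — component count unchanged at 1.
New components: {0,1,2,3,4,5,6,7,8}
Are 2 and 5 in the same component? yes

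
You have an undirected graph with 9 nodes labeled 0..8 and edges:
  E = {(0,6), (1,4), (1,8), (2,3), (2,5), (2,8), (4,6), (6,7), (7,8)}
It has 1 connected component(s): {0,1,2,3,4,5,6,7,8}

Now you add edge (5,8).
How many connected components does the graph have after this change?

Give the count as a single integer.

Answer: 1

Derivation:
Initial component count: 1
Add (5,8): endpoints already in same component. Count unchanged: 1.
New component count: 1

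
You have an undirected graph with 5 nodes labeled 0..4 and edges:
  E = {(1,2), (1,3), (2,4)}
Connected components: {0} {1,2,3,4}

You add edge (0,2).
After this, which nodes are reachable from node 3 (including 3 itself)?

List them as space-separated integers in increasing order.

Answer: 0 1 2 3 4

Derivation:
Before: nodes reachable from 3: {1,2,3,4}
Adding (0,2): merges 3's component with another. Reachability grows.
After: nodes reachable from 3: {0,1,2,3,4}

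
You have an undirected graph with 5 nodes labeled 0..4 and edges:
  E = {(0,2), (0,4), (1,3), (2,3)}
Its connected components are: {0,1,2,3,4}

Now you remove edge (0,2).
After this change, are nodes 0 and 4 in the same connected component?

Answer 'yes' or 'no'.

Answer: yes

Derivation:
Initial components: {0,1,2,3,4}
Removing edge (0,2): it was a bridge — component count 1 -> 2.
New components: {0,4} {1,2,3}
Are 0 and 4 in the same component? yes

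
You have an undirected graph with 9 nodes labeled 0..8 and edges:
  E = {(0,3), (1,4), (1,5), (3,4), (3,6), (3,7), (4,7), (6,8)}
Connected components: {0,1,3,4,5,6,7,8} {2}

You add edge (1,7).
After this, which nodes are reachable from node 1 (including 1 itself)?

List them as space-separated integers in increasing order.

Before: nodes reachable from 1: {0,1,3,4,5,6,7,8}
Adding (1,7): both endpoints already in same component. Reachability from 1 unchanged.
After: nodes reachable from 1: {0,1,3,4,5,6,7,8}

Answer: 0 1 3 4 5 6 7 8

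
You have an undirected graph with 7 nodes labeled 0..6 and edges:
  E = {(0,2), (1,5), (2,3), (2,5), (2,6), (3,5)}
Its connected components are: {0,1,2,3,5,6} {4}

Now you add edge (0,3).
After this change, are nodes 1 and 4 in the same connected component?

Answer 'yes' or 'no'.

Initial components: {0,1,2,3,5,6} {4}
Adding edge (0,3): both already in same component {0,1,2,3,5,6}. No change.
New components: {0,1,2,3,5,6} {4}
Are 1 and 4 in the same component? no

Answer: no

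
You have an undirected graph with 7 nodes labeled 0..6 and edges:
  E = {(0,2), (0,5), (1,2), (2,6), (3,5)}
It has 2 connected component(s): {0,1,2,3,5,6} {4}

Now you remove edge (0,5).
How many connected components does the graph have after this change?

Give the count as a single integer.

Answer: 3

Derivation:
Initial component count: 2
Remove (0,5): it was a bridge. Count increases: 2 -> 3.
  After removal, components: {0,1,2,6} {3,5} {4}
New component count: 3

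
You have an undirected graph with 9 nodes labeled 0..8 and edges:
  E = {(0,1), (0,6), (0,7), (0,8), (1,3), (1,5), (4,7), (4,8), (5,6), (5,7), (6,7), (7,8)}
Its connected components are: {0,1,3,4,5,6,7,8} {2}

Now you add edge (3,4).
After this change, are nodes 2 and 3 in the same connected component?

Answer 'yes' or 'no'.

Answer: no

Derivation:
Initial components: {0,1,3,4,5,6,7,8} {2}
Adding edge (3,4): both already in same component {0,1,3,4,5,6,7,8}. No change.
New components: {0,1,3,4,5,6,7,8} {2}
Are 2 and 3 in the same component? no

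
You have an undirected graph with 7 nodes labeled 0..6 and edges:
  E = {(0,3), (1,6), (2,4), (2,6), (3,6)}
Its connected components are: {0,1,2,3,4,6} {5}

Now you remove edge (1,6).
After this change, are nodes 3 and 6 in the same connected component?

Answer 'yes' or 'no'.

Initial components: {0,1,2,3,4,6} {5}
Removing edge (1,6): it was a bridge — component count 2 -> 3.
New components: {0,2,3,4,6} {1} {5}
Are 3 and 6 in the same component? yes

Answer: yes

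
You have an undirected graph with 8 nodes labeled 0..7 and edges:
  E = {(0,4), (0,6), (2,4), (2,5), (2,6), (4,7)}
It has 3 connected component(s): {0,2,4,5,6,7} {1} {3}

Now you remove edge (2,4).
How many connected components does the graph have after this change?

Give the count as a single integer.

Answer: 3

Derivation:
Initial component count: 3
Remove (2,4): not a bridge. Count unchanged: 3.
  After removal, components: {0,2,4,5,6,7} {1} {3}
New component count: 3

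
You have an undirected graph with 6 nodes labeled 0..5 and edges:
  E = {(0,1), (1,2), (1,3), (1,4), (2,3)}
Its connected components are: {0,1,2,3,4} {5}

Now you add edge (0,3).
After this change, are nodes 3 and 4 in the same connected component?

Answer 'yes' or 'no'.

Answer: yes

Derivation:
Initial components: {0,1,2,3,4} {5}
Adding edge (0,3): both already in same component {0,1,2,3,4}. No change.
New components: {0,1,2,3,4} {5}
Are 3 and 4 in the same component? yes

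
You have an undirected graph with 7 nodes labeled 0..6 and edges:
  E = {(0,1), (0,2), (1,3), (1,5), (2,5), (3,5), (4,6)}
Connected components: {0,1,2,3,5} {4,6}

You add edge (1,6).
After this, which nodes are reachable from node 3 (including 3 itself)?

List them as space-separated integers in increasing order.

Answer: 0 1 2 3 4 5 6

Derivation:
Before: nodes reachable from 3: {0,1,2,3,5}
Adding (1,6): merges 3's component with another. Reachability grows.
After: nodes reachable from 3: {0,1,2,3,4,5,6}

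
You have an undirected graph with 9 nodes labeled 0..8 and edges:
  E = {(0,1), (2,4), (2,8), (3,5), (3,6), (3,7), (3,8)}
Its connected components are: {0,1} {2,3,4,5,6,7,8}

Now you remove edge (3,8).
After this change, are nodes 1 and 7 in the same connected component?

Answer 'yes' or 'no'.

Answer: no

Derivation:
Initial components: {0,1} {2,3,4,5,6,7,8}
Removing edge (3,8): it was a bridge — component count 2 -> 3.
New components: {0,1} {2,4,8} {3,5,6,7}
Are 1 and 7 in the same component? no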